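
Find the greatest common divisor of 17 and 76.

gcd(76, 17):
  76 = 4·17 + 8
  17 = 2·8 + 1
  8 = 8·1
so gcd(76, 17) = 1.

1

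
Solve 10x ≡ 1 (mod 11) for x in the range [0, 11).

gcd(11, 10) = 1.
By Bézout, 10*(-1) + 11*(1) = 1.
So 10*-1 ≡ 1 (mod 11), and -1 mod 11 = 10.

10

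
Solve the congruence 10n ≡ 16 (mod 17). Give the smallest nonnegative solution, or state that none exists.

5

gcd(17, 10):
  17 = 1·10 + 7
  10 = 1·7 + 3
  7 = 2·3 + 1
  3 = 3·1
so gcd(17, 10) = 1.
1 divides 16, so solutions exist.
Back-substitute for Bézout coefficients:
  1 = 7 - 2·3
  ... = 10·(-5) + 17·(3)
So 10·(-5) ≡ 1 (mod 17); multiply by 16: n ≡ -80 (mod 17).
Smallest nonnegative: n = -80 mod 17 = 5.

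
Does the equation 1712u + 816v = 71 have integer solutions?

no

gcd(1712, 816) = 16.
16 does not divide 71 (remainder 7), so no integer solutions.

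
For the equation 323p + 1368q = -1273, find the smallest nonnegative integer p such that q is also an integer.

13

gcd(1368, 323):
  1368 = 4×323 + 76
  323 = 4×76 + 19
  76 = 4×19
so gcd(1368, 323) = 19.
19 divides -1273, so solutions exist.
Back-substitute for Bézout coefficients:
  19 = 323 - 4×76
  ... = 323×(17) + 1368×(-4)
Scale by -1273/19 = -67: (p₀, q₀) = (-1139, 268).
General solution: p = -1139 + 72t, q = 268 - 17t for integer t.
p ≥ 0: smallest is -1139 mod 72 = 13 (at t = 16), with q = -4.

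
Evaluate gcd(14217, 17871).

gcd(17871, 14217) = 21  (17871 = 1×14217 + 3654, 14217 = 3×3654 + 3255, 3654 = 1×3255 + 399, 3255 = 8×399 + 63, 399 = 6×63 + 21, 63 = 3×21).

21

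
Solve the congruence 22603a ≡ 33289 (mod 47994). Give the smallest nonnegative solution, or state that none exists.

31909

gcd(47994, 22603):
  47994 = 2·22603 + 2788
  22603 = 8·2788 + 299
  2788 = 9·299 + 97
  299 = 3·97 + 8
  97 = 12·8 + 1
  8 = 8·1
so gcd(47994, 22603) = 1.
1 divides 33289, so solutions exist.
Back-substitute for Bézout coefficients:
  1 = 97 - 12·8
  ... = 22603·(-5939) + 47994·(2797)
So 22603·(-5939) ≡ 1 (mod 47994); multiply by 33289: a ≡ -197703371 (mod 47994).
Smallest nonnegative: a = -197703371 mod 47994 = 31909.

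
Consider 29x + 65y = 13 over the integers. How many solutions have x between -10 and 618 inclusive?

gcd(65, 29) = 1.
By Bézout, 29×(9) + 65×(-4) = 1.
Particular solution: (52, -23).
General solution: x = 52 + 65t, y = -23 - 29t for integer t.
-10 ≤ 52 + 65t ≤ 618 gives t ∈ [0, 8], which is 9 values.

9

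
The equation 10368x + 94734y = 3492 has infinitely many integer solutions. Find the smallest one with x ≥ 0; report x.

311

gcd(94734, 10368) = 18  (94734 = 9*10368 + 1422, 10368 = 7*1422 + 414, 1422 = 3*414 + 180, 414 = 2*180 + 54, 180 = 3*54 + 18, 54 = 3*18).
18 divides 3492, so solutions exist.
Back-substituting, 10368*(-1599) + 94734*(175) = 18.
Scale by 3492/18 = 194: (x₀, y₀) = (-310206, 33950).
General solution: x = -310206 + 5263t, y = 33950 - 576t for integer t.
x ≥ 0: smallest is -310206 mod 5263 = 311 (at t = 59), with y = -34.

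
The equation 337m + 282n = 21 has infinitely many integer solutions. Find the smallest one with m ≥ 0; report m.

gcd(337, 282) = 1.
1 divides 21, so solutions exist.
By Bézout, 337*(-41) + 282*(49) = 1.
Scale by 21/1 = 21: (m₀, n₀) = (-861, 1029).
General solution: m = -861 + 282t, n = 1029 - 337t for integer t.
m ≥ 0: smallest is -861 mod 282 = 267 (at t = 4), with n = -319.

267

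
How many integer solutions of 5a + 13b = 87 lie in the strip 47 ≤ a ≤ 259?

16

gcd(13, 5) = 1  (13 = 2*5 + 3, 5 = 1*3 + 2, 3 = 1*2 + 1, 2 = 2*1).
Back-substituting, 5*(-5) + 13*(2) = 1.
Scale by 87: particular solution (-435, 174); reduce a mod 13: (7, 4).
General solution: a = 7 + 13t, b = 4 - 5t for integer t.
47 ≤ 7 + 13t ≤ 259 gives t ∈ [4, 19], which is 16 values.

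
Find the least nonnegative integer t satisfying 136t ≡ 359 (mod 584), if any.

gcd(584, 136):
  584 = 4*136 + 40
  136 = 3*40 + 16
  40 = 2*16 + 8
  16 = 2*8
so gcd(584, 136) = 8.
8 does not divide 359, so the congruence has no solution.

no solution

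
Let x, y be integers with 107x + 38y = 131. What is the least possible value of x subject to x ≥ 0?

3

gcd(107, 38):
  107 = 2*38 + 31
  38 = 1*31 + 7
  31 = 4*7 + 3
  7 = 2*3 + 1
  3 = 3*1
so gcd(107, 38) = 1.
1 divides 131, so solutions exist.
Back-substitute for Bézout coefficients:
  1 = 7 - 2*3
  ... = 107*(-11) + 38*(31)
Scale by 131/1 = 131: (x₀, y₀) = (-1441, 4061).
General solution: x = -1441 + 38t, y = 4061 - 107t for integer t.
x ≥ 0: smallest is -1441 mod 38 = 3 (at t = 38), with y = -5.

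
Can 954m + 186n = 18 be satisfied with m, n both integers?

gcd(954, 186) = 6.
6 divides 18, so integer solutions exist.

yes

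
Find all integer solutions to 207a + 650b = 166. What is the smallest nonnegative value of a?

gcd(650, 207):
  650 = 3*207 + 29
  207 = 7*29 + 4
  29 = 7*4 + 1
  4 = 4*1
so gcd(650, 207) = 1.
1 divides 166, so solutions exist.
Back-substitute for Bézout coefficients:
  1 = 29 - 7*4
  ... = 207*(-157) + 650*(50)
Scale by 166/1 = 166: (a₀, b₀) = (-26062, 8300).
General solution: a = -26062 + 650t, b = 8300 - 207t for integer t.
a ≥ 0: smallest is -26062 mod 650 = 588 (at t = 41), with b = -187.

588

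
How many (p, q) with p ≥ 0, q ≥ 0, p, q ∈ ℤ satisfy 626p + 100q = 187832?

6

gcd(626, 100) = 2  (626 = 6·100 + 26, 100 = 3·26 + 22, 26 = 1·22 + 4, 22 = 5·4 + 2, 4 = 2·2).
Back-substituting, 626·(-23) + 100·(144) = 2.
Scale by 93916: one solution is (-2160068, 13523904). Reduce p mod 50: (32, 1678).
General: p = 32 + 50t, q = 1678 - 313t.
p ≥ 0 ⇒ t ≥ 0; q ≥ 0 ⇒ t ≤ 5. So t ∈ [0, 5]: 6 solutions.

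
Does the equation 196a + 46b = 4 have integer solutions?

yes

gcd(196, 46) = 2  (196 = 4·46 + 12, 46 = 3·12 + 10, 12 = 1·10 + 2, 10 = 5·2).
2 divides 4, so integer solutions exist.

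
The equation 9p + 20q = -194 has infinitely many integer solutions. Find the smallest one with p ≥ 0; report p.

14

gcd(20, 9):
  20 = 2*9 + 2
  9 = 4*2 + 1
  2 = 2*1
so gcd(20, 9) = 1.
1 divides -194, so solutions exist.
Back-substitute for Bézout coefficients:
  1 = 9 - 4*2
  ... = 9*(9) + 20*(-4)
Scale by -194/1 = -194: (p₀, q₀) = (-1746, 776).
General solution: p = -1746 + 20t, q = 776 - 9t for integer t.
p ≥ 0: smallest is -1746 mod 20 = 14 (at t = 88), with q = -16.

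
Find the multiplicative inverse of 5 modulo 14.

gcd(14, 5):
  14 = 2×5 + 4
  5 = 1×4 + 1
  4 = 4×1
so gcd(14, 5) = 1.
Back-substitute for Bézout coefficients:
  1 = 5 - 1×4
  ... = 5×(3) + 14×(-1)
So 5×3 ≡ 1 (mod 14), and 3 mod 14 = 3.

3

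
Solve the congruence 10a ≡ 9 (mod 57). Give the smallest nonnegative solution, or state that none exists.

18

gcd(57, 10) = 1.
1 divides 9, so solutions exist.
By Bézout, 10·(-17) + 57·(3) = 1.
So 10·(-17) ≡ 1 (mod 57); multiply by 9: a ≡ -153 (mod 57).
Smallest nonnegative: a = -153 mod 57 = 18.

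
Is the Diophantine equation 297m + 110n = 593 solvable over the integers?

gcd(297, 110):
  297 = 2*110 + 77
  110 = 1*77 + 33
  77 = 2*33 + 11
  33 = 3*11
so gcd(297, 110) = 11.
11 does not divide 593 (remainder 10), so no integer solutions.

no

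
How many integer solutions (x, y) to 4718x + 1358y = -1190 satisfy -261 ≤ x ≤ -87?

2

gcd(4718, 1358) = 14  (4718 = 3·1358 + 644, 1358 = 2·644 + 70, 644 = 9·70 + 14, 70 = 5·14).
Back-substituting, 4718·(19) + 1358·(-66) = 14.
Scale by -85: particular solution (-1615, 5610); reduce x mod 97: (34, -119).
General solution: x = 34 + 97t, y = -119 - 337t for integer t.
-261 ≤ 34 + 97t ≤ -87 gives t ∈ [-3, -2], which is 2 values.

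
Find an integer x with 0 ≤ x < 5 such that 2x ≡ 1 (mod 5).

3

gcd(5, 2) = 1  (5 = 2·2 + 1, 2 = 2·1).
Back-substituting, 2·(-2) + 5·(1) = 1.
So 2·-2 ≡ 1 (mod 5), and -2 mod 5 = 3.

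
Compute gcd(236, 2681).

gcd(2681, 236) = 1  (2681 = 11×236 + 85, 236 = 2×85 + 66, 85 = 1×66 + 19, 66 = 3×19 + 9, 19 = 2×9 + 1, 9 = 9×1).

1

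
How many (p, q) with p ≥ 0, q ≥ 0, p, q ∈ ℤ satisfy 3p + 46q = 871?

gcd(46, 3) = 1.
By Bézout, 3*(-15) + 46*(1) = 1.
One solution: (45, 16).
General: p = 45 + 46t, q = 16 - 3t.
p ≥ 0 ⇒ t ≥ 0; q ≥ 0 ⇒ t ≤ 5. So t ∈ [0, 5]: 6 solutions.

6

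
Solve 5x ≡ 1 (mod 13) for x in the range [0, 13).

gcd(13, 5):
  13 = 2*5 + 3
  5 = 1*3 + 2
  3 = 1*2 + 1
  2 = 2*1
so gcd(13, 5) = 1.
Back-substitute for Bézout coefficients:
  1 = 3 - 1*2
  ... = 5*(-5) + 13*(2)
So 5*-5 ≡ 1 (mod 13), and -5 mod 13 = 8.

8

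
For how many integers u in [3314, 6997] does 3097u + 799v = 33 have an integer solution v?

5

gcd(3097, 799) = 1.
By Bézout, 3097·(-113) + 799·(438) = 1.
Particular solution: (266, -1031).
General solution: u = 266 + 799t, v = -1031 - 3097t for integer t.
3314 ≤ 266 + 799t ≤ 6997 gives t ∈ [4, 8], which is 5 values.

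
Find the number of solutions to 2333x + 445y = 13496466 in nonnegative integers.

13

gcd(2333, 445) = 1  (2333 = 5×445 + 108, 445 = 4×108 + 13, 108 = 8×13 + 4, 13 = 3×4 + 1, 4 = 4×1).
Back-substituting, 2333×(-103) + 445×(540) = 1.
Scale by 13496466: one solution is (-1390135998, 7288091640). Reduce x mod 445: (392, 28274).
General: x = 392 + 445t, y = 28274 - 2333t.
x ≥ 0 ⇒ t ≥ 0; y ≥ 0 ⇒ t ≤ 12. So t ∈ [0, 12]: 13 solutions.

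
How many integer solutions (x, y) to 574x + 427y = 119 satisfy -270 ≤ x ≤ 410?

11

gcd(574, 427):
  574 = 1·427 + 147
  427 = 2·147 + 133
  147 = 1·133 + 14
  133 = 9·14 + 7
  14 = 2·7
so gcd(574, 427) = 7.
Back-substitute for Bézout coefficients:
  7 = 133 - 9·14
  ... = 574·(-29) + 427·(39)
Scale by 17: particular solution (-493, 663); reduce x mod 61: (56, -75).
General solution: x = 56 + 61t, y = -75 - 82t for integer t.
-270 ≤ 56 + 61t ≤ 410 gives t ∈ [-5, 5], which is 11 values.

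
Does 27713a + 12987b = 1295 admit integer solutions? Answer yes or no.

gcd(27713, 12987) = 37  (27713 = 2*12987 + 1739, 12987 = 7*1739 + 814, 1739 = 2*814 + 111, 814 = 7*111 + 37, 111 = 3*37).
37 divides 1295, so integer solutions exist.

yes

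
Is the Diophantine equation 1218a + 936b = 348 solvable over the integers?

gcd(1218, 936):
  1218 = 1*936 + 282
  936 = 3*282 + 90
  282 = 3*90 + 12
  90 = 7*12 + 6
  12 = 2*6
so gcd(1218, 936) = 6.
6 divides 348, so integer solutions exist.

yes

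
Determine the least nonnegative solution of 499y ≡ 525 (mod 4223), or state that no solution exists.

gcd(4223, 499):
  4223 = 8*499 + 231
  499 = 2*231 + 37
  231 = 6*37 + 9
  37 = 4*9 + 1
  9 = 9*1
so gcd(4223, 499) = 1.
1 divides 525, so solutions exist.
Back-substitute for Bézout coefficients:
  1 = 37 - 4*9
  ... = 499*(457) + 4223*(-54)
So 499*(457) ≡ 1 (mod 4223); multiply by 525: y ≡ 239925 (mod 4223).
Smallest nonnegative: y = 239925 mod 4223 = 3437.

3437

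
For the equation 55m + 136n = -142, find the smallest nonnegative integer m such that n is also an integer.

126

gcd(136, 55):
  136 = 2×55 + 26
  55 = 2×26 + 3
  26 = 8×3 + 2
  3 = 1×2 + 1
  2 = 2×1
so gcd(136, 55) = 1.
1 divides -142, so solutions exist.
Back-substitute for Bézout coefficients:
  1 = 3 - 1×2
  ... = 55×(47) + 136×(-19)
Scale by -142/1 = -142: (m₀, n₀) = (-6674, 2698).
General solution: m = -6674 + 136t, n = 2698 - 55t for integer t.
m ≥ 0: smallest is -6674 mod 136 = 126 (at t = 50), with n = -52.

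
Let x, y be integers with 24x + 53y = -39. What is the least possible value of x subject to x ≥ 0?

5

gcd(53, 24) = 1  (53 = 2*24 + 5, 24 = 4*5 + 4, 5 = 1*4 + 1, 4 = 4*1).
1 divides -39, so solutions exist.
Back-substituting, 24*(-11) + 53*(5) = 1.
Scale by -39/1 = -39: (x₀, y₀) = (429, -195).
General solution: x = 429 + 53t, y = -195 - 24t for integer t.
x ≥ 0: smallest is 429 mod 53 = 5 (at t = -8), with y = -3.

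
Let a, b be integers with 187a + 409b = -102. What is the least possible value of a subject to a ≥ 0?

111

gcd(409, 187):
  409 = 2×187 + 35
  187 = 5×35 + 12
  35 = 2×12 + 11
  12 = 1×11 + 1
  11 = 11×1
so gcd(409, 187) = 1.
1 divides -102, so solutions exist.
Back-substitute for Bézout coefficients:
  1 = 12 - 1×11
  ... = 187×(35) + 409×(-16)
Scale by -102/1 = -102: (a₀, b₀) = (-3570, 1632).
General solution: a = -3570 + 409t, b = 1632 - 187t for integer t.
a ≥ 0: smallest is -3570 mod 409 = 111 (at t = 9), with b = -51.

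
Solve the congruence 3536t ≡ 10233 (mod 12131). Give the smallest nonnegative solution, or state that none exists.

3835

gcd(12131, 3536) = 1.
1 divides 10233, so solutions exist.
By Bézout, 3536×(-916) + 12131×(267) = 1.
So 3536×(-916) ≡ 1 (mod 12131); multiply by 10233: t ≡ -9373428 (mod 12131).
Smallest nonnegative: t = -9373428 mod 12131 = 3835.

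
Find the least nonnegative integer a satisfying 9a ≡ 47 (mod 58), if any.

31

gcd(58, 9) = 1.
1 divides 47, so solutions exist.
By Bézout, 9*(13) + 58*(-2) = 1.
So 9*(13) ≡ 1 (mod 58); multiply by 47: a ≡ 611 (mod 58).
Smallest nonnegative: a = 611 mod 58 = 31.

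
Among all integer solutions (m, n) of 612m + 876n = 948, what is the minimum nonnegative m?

gcd(876, 612):
  876 = 1·612 + 264
  612 = 2·264 + 84
  264 = 3·84 + 12
  84 = 7·12
so gcd(876, 612) = 12.
12 divides 948, so solutions exist.
Back-substitute for Bézout coefficients:
  12 = 264 - 3·84
  ... = 612·(-10) + 876·(7)
Scale by 948/12 = 79: (m₀, n₀) = (-790, 553).
General solution: m = -790 + 73t, n = 553 - 51t for integer t.
m ≥ 0: smallest is -790 mod 73 = 13 (at t = 11), with n = -8.

13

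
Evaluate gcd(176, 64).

16

gcd(176, 64):
  176 = 2×64 + 48
  64 = 1×48 + 16
  48 = 3×16
so gcd(176, 64) = 16.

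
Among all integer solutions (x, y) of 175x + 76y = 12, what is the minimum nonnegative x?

60

gcd(175, 76):
  175 = 2*76 + 23
  76 = 3*23 + 7
  23 = 3*7 + 2
  7 = 3*2 + 1
  2 = 2*1
so gcd(175, 76) = 1.
1 divides 12, so solutions exist.
Back-substitute for Bézout coefficients:
  1 = 7 - 3*2
  ... = 175*(-33) + 76*(76)
Scale by 12/1 = 12: (x₀, y₀) = (-396, 912).
General solution: x = -396 + 76t, y = 912 - 175t for integer t.
x ≥ 0: smallest is -396 mod 76 = 60 (at t = 6), with y = -138.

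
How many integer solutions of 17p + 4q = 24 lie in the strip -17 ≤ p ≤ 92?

28

gcd(17, 4):
  17 = 4*4 + 1
  4 = 4*1
so gcd(17, 4) = 1.
Back-substitute for Bézout coefficients:
  1 = 17 - 4*4
  ... = 17*(1) + 4*(-4)
Scale by 24: particular solution (24, -96); reduce p mod 4: (0, 6).
General solution: p = 0 + 4t, q = 6 - 17t for integer t.
-17 ≤ 0 + 4t ≤ 92 gives t ∈ [-4, 23], which is 28 values.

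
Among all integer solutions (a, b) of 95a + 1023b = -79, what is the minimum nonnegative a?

193

gcd(1023, 95):
  1023 = 10·95 + 73
  95 = 1·73 + 22
  73 = 3·22 + 7
  22 = 3·7 + 1
  7 = 7·1
so gcd(1023, 95) = 1.
1 divides -79, so solutions exist.
Back-substitute for Bézout coefficients:
  1 = 22 - 3·7
  ... = 95·(140) + 1023·(-13)
Scale by -79/1 = -79: (a₀, b₀) = (-11060, 1027).
General solution: a = -11060 + 1023t, b = 1027 - 95t for integer t.
a ≥ 0: smallest is -11060 mod 1023 = 193 (at t = 11), with b = -18.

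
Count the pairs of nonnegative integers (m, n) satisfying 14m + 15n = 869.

gcd(15, 14) = 1  (15 = 1*14 + 1, 14 = 14*1).
Back-substituting, 14*(-1) + 15*(1) = 1.
Scale by 869: one solution is (-869, 869). Reduce m mod 15: (1, 57).
General: m = 1 + 15t, n = 57 - 14t.
m ≥ 0 ⇒ t ≥ 0; n ≥ 0 ⇒ t ≤ 4. So t ∈ [0, 4]: 5 solutions.

5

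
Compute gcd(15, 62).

gcd(62, 15) = 1  (62 = 4×15 + 2, 15 = 7×2 + 1, 2 = 2×1).

1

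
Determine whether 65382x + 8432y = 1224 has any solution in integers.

gcd(65382, 8432) = 34  (65382 = 7·8432 + 6358, 8432 = 1·6358 + 2074, 6358 = 3·2074 + 136, 2074 = 15·136 + 34, 136 = 4·34).
34 divides 1224, so integer solutions exist.

yes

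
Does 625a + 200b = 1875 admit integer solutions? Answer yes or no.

gcd(625, 200) = 25  (625 = 3*200 + 25, 200 = 8*25).
25 divides 1875, so integer solutions exist.

yes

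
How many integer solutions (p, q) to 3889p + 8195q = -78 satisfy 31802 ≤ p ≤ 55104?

gcd(8195, 3889) = 1  (8195 = 2×3889 + 417, 3889 = 9×417 + 136, 417 = 3×136 + 9, 136 = 15×9 + 1, 9 = 9×1).
Back-substituting, 3889×(904) + 8195×(-429) = 1.
Scale by -78: particular solution (-70512, 33462); reduce p mod 8195: (3243, -1539).
General solution: p = 3243 + 8195t, q = -1539 - 3889t for integer t.
31802 ≤ 3243 + 8195t ≤ 55104 gives t ∈ [4, 6], which is 3 values.

3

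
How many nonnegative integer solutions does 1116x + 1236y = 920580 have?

8

gcd(1236, 1116) = 12.
By Bézout, 1116·(-31) + 1236·(28) = 12.
One solution: (2, 743).
General: x = 2 + 103t, y = 743 - 93t.
x ≥ 0 ⇒ t ≥ 0; y ≥ 0 ⇒ t ≤ 7. So t ∈ [0, 7]: 8 solutions.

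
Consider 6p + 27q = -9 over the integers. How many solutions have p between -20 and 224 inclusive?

27

gcd(27, 6):
  27 = 4×6 + 3
  6 = 2×3
so gcd(27, 6) = 3.
Back-substitute for Bézout coefficients:
  3 = 27 - 4×6
  ... = 6×(-4) + 27×(1)
Scale by -3: particular solution (12, -3); reduce p mod 9: (3, -1).
General solution: p = 3 + 9t, q = -1 - 2t for integer t.
-20 ≤ 3 + 9t ≤ 224 gives t ∈ [-2, 24], which is 27 values.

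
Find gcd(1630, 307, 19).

1

gcd(1630, 307) = 1  (1630 = 5*307 + 95, 307 = 3*95 + 22, 95 = 4*22 + 7, 22 = 3*7 + 1, 7 = 7*1).
gcd(1, 19) = 1.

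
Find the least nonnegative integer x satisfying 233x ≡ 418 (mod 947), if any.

583

gcd(947, 233) = 1  (947 = 4×233 + 15, 233 = 15×15 + 8, 15 = 1×8 + 7, 8 = 1×7 + 1, 7 = 7×1).
1 divides 418, so solutions exist.
Back-substituting, 233×(126) + 947×(-31) = 1.
So 233×(126) ≡ 1 (mod 947); multiply by 418: x ≡ 52668 (mod 947).
Smallest nonnegative: x = 52668 mod 947 = 583.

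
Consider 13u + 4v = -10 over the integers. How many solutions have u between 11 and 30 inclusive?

gcd(13, 4):
  13 = 3×4 + 1
  4 = 4×1
so gcd(13, 4) = 1.
Back-substitute for Bézout coefficients:
  1 = 13 - 3×4
  ... = 13×(1) + 4×(-3)
Scale by -10: particular solution (-10, 30); reduce u mod 4: (2, -9).
General solution: u = 2 + 4t, v = -9 - 13t for integer t.
11 ≤ 2 + 4t ≤ 30 gives t ∈ [3, 7], which is 5 values.

5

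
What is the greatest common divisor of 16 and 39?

gcd(39, 16):
  39 = 2*16 + 7
  16 = 2*7 + 2
  7 = 3*2 + 1
  2 = 2*1
so gcd(39, 16) = 1.

1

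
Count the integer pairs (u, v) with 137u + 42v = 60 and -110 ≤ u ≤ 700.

19

gcd(137, 42) = 1.
By Bézout, 137*(-19) + 42*(62) = 1.
Particular solution: (36, -116).
General solution: u = 36 + 42t, v = -116 - 137t for integer t.
-110 ≤ 36 + 42t ≤ 700 gives t ∈ [-3, 15], which is 19 values.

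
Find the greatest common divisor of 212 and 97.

1

gcd(212, 97) = 1  (212 = 2×97 + 18, 97 = 5×18 + 7, 18 = 2×7 + 4, 7 = 1×4 + 3, 4 = 1×3 + 1, 3 = 3×1).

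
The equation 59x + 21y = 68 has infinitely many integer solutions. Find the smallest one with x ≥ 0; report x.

4

gcd(59, 21):
  59 = 2×21 + 17
  21 = 1×17 + 4
  17 = 4×4 + 1
  4 = 4×1
so gcd(59, 21) = 1.
1 divides 68, so solutions exist.
Back-substitute for Bézout coefficients:
  1 = 17 - 4×4
  ... = 59×(5) + 21×(-14)
Scale by 68/1 = 68: (x₀, y₀) = (340, -952).
General solution: x = 340 + 21t, y = -952 - 59t for integer t.
x ≥ 0: smallest is 340 mod 21 = 4 (at t = -16), with y = -8.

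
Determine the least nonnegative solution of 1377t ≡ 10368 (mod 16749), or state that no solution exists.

117

gcd(16749, 1377) = 9  (16749 = 12*1377 + 225, 1377 = 6*225 + 27, 225 = 8*27 + 9, 27 = 3*9).
9 divides 10368, so solutions exist.
Back-substituting, 1377*(-596) + 16749*(49) = 9.
So 1377*(-596) ≡ 9 (mod 16749); multiply by 1152: t ≡ -686592 (mod 1861).
Smallest nonnegative: t = -686592 mod 1861 = 117.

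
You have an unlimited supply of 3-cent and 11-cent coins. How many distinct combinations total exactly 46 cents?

1

Need nonnegative integers with 3j + 11k = 46.
gcd(3, 11) = 1, and 3·(4) + 11·(-1) = 1.
So (j₀, k₀) = (184, -46); general j = 184 + 11t, k = -46 - 3t.
j ≥ 0 ⇒ t ≥ -16; k ≥ 0 ⇒ t ≤ -16. That's 1 value of t.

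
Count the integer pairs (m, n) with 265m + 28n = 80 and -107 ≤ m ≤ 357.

16

gcd(265, 28) = 1  (265 = 9·28 + 13, 28 = 2·13 + 2, 13 = 6·2 + 1, 2 = 2·1).
Back-substituting, 265·(13) + 28·(-123) = 1.
Scale by 80: particular solution (1040, -9840); reduce m mod 28: (4, -35).
General solution: m = 4 + 28t, n = -35 - 265t for integer t.
-107 ≤ 4 + 28t ≤ 357 gives t ∈ [-3, 12], which is 16 values.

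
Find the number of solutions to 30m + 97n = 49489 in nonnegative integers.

gcd(97, 30):
  97 = 3*30 + 7
  30 = 4*7 + 2
  7 = 3*2 + 1
  2 = 2*1
so gcd(97, 30) = 1.
Back-substitute for Bézout coefficients:
  1 = 7 - 3*2
  ... = 30*(-42) + 97*(13)
Scale by 49489: one solution is (-2078538, 643357). Reduce m mod 97: (75, 487).
General: m = 75 + 97t, n = 487 - 30t.
m ≥ 0 ⇒ t ≥ 0; n ≥ 0 ⇒ t ≤ 16. So t ∈ [0, 16]: 17 solutions.

17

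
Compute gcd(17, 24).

1

gcd(24, 17):
  24 = 1*17 + 7
  17 = 2*7 + 3
  7 = 2*3 + 1
  3 = 3*1
so gcd(24, 17) = 1.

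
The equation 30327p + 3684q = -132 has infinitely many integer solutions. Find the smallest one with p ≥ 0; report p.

616

gcd(30327, 3684) = 3  (30327 = 8*3684 + 855, 3684 = 4*855 + 264, 855 = 3*264 + 63, 264 = 4*63 + 12, 63 = 5*12 + 3, 12 = 4*3).
3 divides -132, so solutions exist.
Back-substituting, 30327*(293) + 3684*(-2412) = 3.
Scale by -132/3 = -44: (p₀, q₀) = (-12892, 106128).
General solution: p = -12892 + 1228t, q = 106128 - 10109t for integer t.
p ≥ 0: smallest is -12892 mod 1228 = 616 (at t = 11), with q = -5071.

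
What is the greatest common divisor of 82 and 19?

1

gcd(82, 19) = 1  (82 = 4·19 + 6, 19 = 3·6 + 1, 6 = 6·1).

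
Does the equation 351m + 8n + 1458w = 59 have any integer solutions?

gcd(351, 8) = 1.
gcd(1, 1458) = 1.
1 divides 59, so integer solutions exist.

yes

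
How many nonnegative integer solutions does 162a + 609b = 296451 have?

gcd(609, 162):
  609 = 3*162 + 123
  162 = 1*123 + 39
  123 = 3*39 + 6
  39 = 6*6 + 3
  6 = 2*3
so gcd(609, 162) = 3.
Back-substitute for Bézout coefficients:
  3 = 39 - 6*6
  ... = 162*(94) + 609*(-25)
Scale by 98817: one solution is (9288798, -2470425). Reduce a mod 203: (127, 453).
General: a = 127 + 203t, b = 453 - 54t.
a ≥ 0 ⇒ t ≥ 0; b ≥ 0 ⇒ t ≤ 8. So t ∈ [0, 8]: 9 solutions.

9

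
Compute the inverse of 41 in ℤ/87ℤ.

gcd(87, 41) = 1  (87 = 2×41 + 5, 41 = 8×5 + 1, 5 = 5×1).
Back-substituting, 41×(17) + 87×(-8) = 1.
So 41×17 ≡ 1 (mod 87), and 17 mod 87 = 17.

17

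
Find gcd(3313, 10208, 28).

gcd(10208, 3313) = 1.
gcd(1, 28) = 1.

1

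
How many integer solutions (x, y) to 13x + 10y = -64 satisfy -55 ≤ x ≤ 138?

gcd(13, 10):
  13 = 1×10 + 3
  10 = 3×3 + 1
  3 = 3×1
so gcd(13, 10) = 1.
Back-substitute for Bézout coefficients:
  1 = 10 - 3×3
  ... = 13×(-3) + 10×(4)
Scale by -64: particular solution (192, -256); reduce x mod 10: (2, -9).
General solution: x = 2 + 10t, y = -9 - 13t for integer t.
-55 ≤ 2 + 10t ≤ 138 gives t ∈ [-5, 13], which is 19 values.

19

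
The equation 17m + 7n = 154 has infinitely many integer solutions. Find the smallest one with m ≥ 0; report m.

gcd(17, 7):
  17 = 2·7 + 3
  7 = 2·3 + 1
  3 = 3·1
so gcd(17, 7) = 1.
1 divides 154, so solutions exist.
Back-substitute for Bézout coefficients:
  1 = 7 - 2·3
  ... = 17·(-2) + 7·(5)
Scale by 154/1 = 154: (m₀, n₀) = (-308, 770).
General solution: m = -308 + 7t, n = 770 - 17t for integer t.
m ≥ 0: smallest is -308 mod 7 = 0 (at t = 44), with n = 22.

0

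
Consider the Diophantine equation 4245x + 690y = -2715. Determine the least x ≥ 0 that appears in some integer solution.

7

gcd(4245, 690) = 15.
15 divides -2715, so solutions exist.
By Bézout, 4245·(-13) + 690·(80) = 15.
Scale by -2715/15 = -181: (x₀, y₀) = (2353, -14480).
General solution: x = 2353 + 46t, y = -14480 - 283t for integer t.
x ≥ 0: smallest is 2353 mod 46 = 7 (at t = -51), with y = -47.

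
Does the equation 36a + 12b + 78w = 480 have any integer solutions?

yes

gcd(36, 12) = 12  (36 = 3·12).
gcd(12, 78) = 6.
6 divides 480, so integer solutions exist.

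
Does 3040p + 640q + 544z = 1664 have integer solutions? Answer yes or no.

yes

gcd(3040, 640) = 160  (3040 = 4·640 + 480, 640 = 1·480 + 160, 480 = 3·160).
gcd(160, 544) = 32.
32 divides 1664, so integer solutions exist.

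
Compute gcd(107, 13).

1

gcd(107, 13):
  107 = 8*13 + 3
  13 = 4*3 + 1
  3 = 3*1
so gcd(107, 13) = 1.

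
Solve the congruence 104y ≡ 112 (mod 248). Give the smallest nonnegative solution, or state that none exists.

13

gcd(248, 104) = 8.
8 divides 112, so solutions exist.
By Bézout, 104·(12) + 248·(-5) = 8.
So 104·(12) ≡ 8 (mod 248); multiply by 14: y ≡ 168 (mod 31).
Smallest nonnegative: y = 168 mod 31 = 13.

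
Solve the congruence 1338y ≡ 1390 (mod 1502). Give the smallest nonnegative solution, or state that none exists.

19

gcd(1502, 1338) = 2  (1502 = 1·1338 + 164, 1338 = 8·164 + 26, 164 = 6·26 + 8, 26 = 3·8 + 2, 8 = 4·2).
2 divides 1390, so solutions exist.
Back-substituting, 1338·(174) + 1502·(-155) = 2.
So 1338·(174) ≡ 2 (mod 1502); multiply by 695: y ≡ 120930 (mod 751).
Smallest nonnegative: y = 120930 mod 751 = 19.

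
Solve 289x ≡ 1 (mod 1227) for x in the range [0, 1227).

985

gcd(1227, 289):
  1227 = 4×289 + 71
  289 = 4×71 + 5
  71 = 14×5 + 1
  5 = 5×1
so gcd(1227, 289) = 1.
Back-substitute for Bézout coefficients:
  1 = 71 - 14×5
  ... = 289×(-242) + 1227×(57)
So 289×-242 ≡ 1 (mod 1227), and -242 mod 1227 = 985.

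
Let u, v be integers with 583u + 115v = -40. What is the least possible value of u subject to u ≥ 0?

110

gcd(583, 115) = 1.
1 divides -40, so solutions exist.
By Bézout, 583*(-43) + 115*(218) = 1.
Scale by -40/1 = -40: (u₀, v₀) = (1720, -8720).
General solution: u = 1720 + 115t, v = -8720 - 583t for integer t.
u ≥ 0: smallest is 1720 mod 115 = 110 (at t = -14), with v = -558.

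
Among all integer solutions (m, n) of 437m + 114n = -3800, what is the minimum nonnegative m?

2

gcd(437, 114) = 19  (437 = 3·114 + 95, 114 = 1·95 + 19, 95 = 5·19).
19 divides -3800, so solutions exist.
Back-substituting, 437·(-1) + 114·(4) = 19.
Scale by -3800/19 = -200: (m₀, n₀) = (200, -800).
General solution: m = 200 + 6t, n = -800 - 23t for integer t.
m ≥ 0: smallest is 200 mod 6 = 2 (at t = -33), with n = -41.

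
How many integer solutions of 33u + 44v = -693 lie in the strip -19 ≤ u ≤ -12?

gcd(44, 33) = 11.
By Bézout, 33×(-1) + 44×(1) = 11.
Particular solution: (3, -18).
General solution: u = 3 + 4t, v = -18 - 3t for integer t.
-19 ≤ 3 + 4t ≤ -12 gives t ∈ [-5, -4], which is 2 values.

2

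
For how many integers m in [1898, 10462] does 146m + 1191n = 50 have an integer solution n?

7

gcd(1191, 146) = 1  (1191 = 8*146 + 23, 146 = 6*23 + 8, 23 = 2*8 + 7, 8 = 1*7 + 1, 7 = 7*1).
Back-substituting, 146*(155) + 1191*(-19) = 1.
Scale by 50: particular solution (7750, -950); reduce m mod 1191: (604, -74).
General solution: m = 604 + 1191t, n = -74 - 146t for integer t.
1898 ≤ 604 + 1191t ≤ 10462 gives t ∈ [2, 8], which is 7 values.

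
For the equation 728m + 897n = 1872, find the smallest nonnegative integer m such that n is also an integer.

gcd(897, 728) = 13.
13 divides 1872, so solutions exist.
By Bézout, 728·(-16) + 897·(13) = 13.
Scale by 1872/13 = 144: (m₀, n₀) = (-2304, 1872).
General solution: m = -2304 + 69t, n = 1872 - 56t for integer t.
m ≥ 0: smallest is -2304 mod 69 = 42 (at t = 34), with n = -32.

42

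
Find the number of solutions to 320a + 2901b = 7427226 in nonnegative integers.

gcd(2901, 320) = 1  (2901 = 9×320 + 21, 320 = 15×21 + 5, 21 = 4×5 + 1, 5 = 5×1).
Back-substituting, 320×(-553) + 2901×(61) = 1.
Scale by 7427226: one solution is (-4107255978, 453060786). Reduce a mod 2901: (129, 2546).
General: a = 129 + 2901t, b = 2546 - 320t.
a ≥ 0 ⇒ t ≥ 0; b ≥ 0 ⇒ t ≤ 7. So t ∈ [0, 7]: 8 solutions.

8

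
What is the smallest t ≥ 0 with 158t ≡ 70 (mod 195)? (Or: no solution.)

gcd(195, 158):
  195 = 1*158 + 37
  158 = 4*37 + 10
  37 = 3*10 + 7
  10 = 1*7 + 3
  7 = 2*3 + 1
  3 = 3*1
so gcd(195, 158) = 1.
1 divides 70, so solutions exist.
Back-substitute for Bézout coefficients:
  1 = 7 - 2*3
  ... = 158*(-58) + 195*(47)
So 158*(-58) ≡ 1 (mod 195); multiply by 70: t ≡ -4060 (mod 195).
Smallest nonnegative: t = -4060 mod 195 = 35.

35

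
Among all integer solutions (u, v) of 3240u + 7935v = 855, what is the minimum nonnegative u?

gcd(7935, 3240) = 15  (7935 = 2×3240 + 1455, 3240 = 2×1455 + 330, 1455 = 4×330 + 135, 330 = 2×135 + 60, 135 = 2×60 + 15, 60 = 4×15).
15 divides 855, so solutions exist.
Back-substituting, 3240×(-120) + 7935×(49) = 15.
Scale by 855/15 = 57: (u₀, v₀) = (-6840, 2793).
General solution: u = -6840 + 529t, v = 2793 - 216t for integer t.
u ≥ 0: smallest is -6840 mod 529 = 37 (at t = 13), with v = -15.

37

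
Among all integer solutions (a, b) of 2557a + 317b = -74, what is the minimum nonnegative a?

gcd(2557, 317):
  2557 = 8×317 + 21
  317 = 15×21 + 2
  21 = 10×2 + 1
  2 = 2×1
so gcd(2557, 317) = 1.
1 divides -74, so solutions exist.
Back-substitute for Bézout coefficients:
  1 = 21 - 10×2
  ... = 2557×(151) + 317×(-1218)
Scale by -74/1 = -74: (a₀, b₀) = (-11174, 90132).
General solution: a = -11174 + 317t, b = 90132 - 2557t for integer t.
a ≥ 0: smallest is -11174 mod 317 = 238 (at t = 36), with b = -1920.

238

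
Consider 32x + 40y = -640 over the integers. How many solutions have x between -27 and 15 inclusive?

9

gcd(40, 32):
  40 = 1*32 + 8
  32 = 4*8
so gcd(40, 32) = 8.
Back-substitute for Bézout coefficients:
  8 = 40 - 1*32
  ... = 32*(-1) + 40*(1)
Scale by -80: particular solution (80, -80); reduce x mod 5: (0, -16).
General solution: x = 0 + 5t, y = -16 - 4t for integer t.
-27 ≤ 0 + 5t ≤ 15 gives t ∈ [-5, 3], which is 9 values.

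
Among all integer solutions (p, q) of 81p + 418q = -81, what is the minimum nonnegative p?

417

gcd(418, 81):
  418 = 5·81 + 13
  81 = 6·13 + 3
  13 = 4·3 + 1
  3 = 3·1
so gcd(418, 81) = 1.
1 divides -81, so solutions exist.
Back-substitute for Bézout coefficients:
  1 = 13 - 4·3
  ... = 81·(-129) + 418·(25)
Scale by -81/1 = -81: (p₀, q₀) = (10449, -2025).
General solution: p = 10449 + 418t, q = -2025 - 81t for integer t.
p ≥ 0: smallest is 10449 mod 418 = 417 (at t = -24), with q = -81.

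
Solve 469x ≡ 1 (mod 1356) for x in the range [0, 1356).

133

gcd(1356, 469):
  1356 = 2*469 + 418
  469 = 1*418 + 51
  418 = 8*51 + 10
  51 = 5*10 + 1
  10 = 10*1
so gcd(1356, 469) = 1.
Back-substitute for Bézout coefficients:
  1 = 51 - 5*10
  ... = 469*(133) + 1356*(-46)
So 469*133 ≡ 1 (mod 1356), and 133 mod 1356 = 133.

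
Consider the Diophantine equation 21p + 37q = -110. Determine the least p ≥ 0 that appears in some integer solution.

gcd(37, 21) = 1.
1 divides -110, so solutions exist.
By Bézout, 21×(-7) + 37×(4) = 1.
Scale by -110/1 = -110: (p₀, q₀) = (770, -440).
General solution: p = 770 + 37t, q = -440 - 21t for integer t.
p ≥ 0: smallest is 770 mod 37 = 30 (at t = -20), with q = -20.

30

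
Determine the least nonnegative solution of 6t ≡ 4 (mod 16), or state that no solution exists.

gcd(16, 6):
  16 = 2×6 + 4
  6 = 1×4 + 2
  4 = 2×2
so gcd(16, 6) = 2.
2 divides 4, so solutions exist.
Back-substitute for Bézout coefficients:
  2 = 6 - 1×4
  ... = 6×(3) + 16×(-1)
So 6×(3) ≡ 2 (mod 16); multiply by 2: t ≡ 6 (mod 8).
Smallest nonnegative: t = 6 mod 8 = 6.

6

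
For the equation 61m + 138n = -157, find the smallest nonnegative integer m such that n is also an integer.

gcd(138, 61) = 1.
1 divides -157, so solutions exist.
By Bézout, 61*(43) + 138*(-19) = 1.
Scale by -157/1 = -157: (m₀, n₀) = (-6751, 2983).
General solution: m = -6751 + 138t, n = 2983 - 61t for integer t.
m ≥ 0: smallest is -6751 mod 138 = 11 (at t = 49), with n = -6.

11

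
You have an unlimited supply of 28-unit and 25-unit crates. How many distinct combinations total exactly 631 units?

Need nonnegative integers with 28j + 25k = 631.
gcd(28, 25) = 1, and 28·(-8) + 25·(9) = 1.
So (j₀, k₀) = (-5048, 5679); general j = -5048 + 25t, k = 5679 - 28t.
j ≥ 0 ⇒ t ≥ 202; k ≥ 0 ⇒ t ≤ 202. That's 1 value of t.

1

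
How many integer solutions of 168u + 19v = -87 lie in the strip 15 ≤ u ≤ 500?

gcd(168, 19) = 1  (168 = 8·19 + 16, 19 = 1·16 + 3, 16 = 5·3 + 1, 3 = 3·1).
Back-substituting, 168·(6) + 19·(-53) = 1.
Scale by -87: particular solution (-522, 4611); reduce u mod 19: (10, -93).
General solution: u = 10 + 19t, v = -93 - 168t for integer t.
15 ≤ 10 + 19t ≤ 500 gives t ∈ [1, 25], which is 25 values.

25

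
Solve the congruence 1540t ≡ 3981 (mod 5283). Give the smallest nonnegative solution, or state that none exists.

gcd(5283, 1540):
  5283 = 3*1540 + 663
  1540 = 2*663 + 214
  663 = 3*214 + 21
  214 = 10*21 + 4
  21 = 5*4 + 1
  4 = 4*1
so gcd(5283, 1540) = 1.
1 divides 3981, so solutions exist.
Back-substitute for Bézout coefficients:
  1 = 21 - 5*4
  ... = 1540*(-1259) + 5283*(367)
So 1540*(-1259) ≡ 1 (mod 5283); multiply by 3981: t ≡ -5012079 (mod 5283).
Smallest nonnegative: t = -5012079 mod 5283 = 1488.

1488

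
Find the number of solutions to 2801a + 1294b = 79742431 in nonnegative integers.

gcd(2801, 1294) = 1.
By Bézout, 2801*(-243) + 1294*(526) = 1.
One solution: (1171, 59090).
General: a = 1171 + 1294t, b = 59090 - 2801t.
a ≥ 0 ⇒ t ≥ 0; b ≥ 0 ⇒ t ≤ 21. So t ∈ [0, 21]: 22 solutions.

22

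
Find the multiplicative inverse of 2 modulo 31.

gcd(31, 2) = 1  (31 = 15*2 + 1, 2 = 2*1).
Back-substituting, 2*(-15) + 31*(1) = 1.
So 2*-15 ≡ 1 (mod 31), and -15 mod 31 = 16.

16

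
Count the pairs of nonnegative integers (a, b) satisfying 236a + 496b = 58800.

2

gcd(496, 236):
  496 = 2·236 + 24
  236 = 9·24 + 20
  24 = 1·20 + 4
  20 = 5·4
so gcd(496, 236) = 4.
Back-substitute for Bézout coefficients:
  4 = 24 - 1·20
  ... = 236·(-21) + 496·(10)
Scale by 14700: one solution is (-308700, 147000). Reduce a mod 124: (60, 90).
General: a = 60 + 124t, b = 90 - 59t.
a ≥ 0 ⇒ t ≥ 0; b ≥ 0 ⇒ t ≤ 1. So t ∈ [0, 1]: 2 solutions.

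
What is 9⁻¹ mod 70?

gcd(70, 9) = 1  (70 = 7×9 + 7, 9 = 1×7 + 2, 7 = 3×2 + 1, 2 = 2×1).
Back-substituting, 9×(-31) + 70×(4) = 1.
So 9×-31 ≡ 1 (mod 70), and -31 mod 70 = 39.

39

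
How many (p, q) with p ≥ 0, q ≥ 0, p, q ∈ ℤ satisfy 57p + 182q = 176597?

gcd(182, 57) = 1.
By Bézout, 57*(-83) + 182*(26) = 1.
One solution: (1, 970).
General: p = 1 + 182t, q = 970 - 57t.
p ≥ 0 ⇒ t ≥ 0; q ≥ 0 ⇒ t ≤ 17. So t ∈ [0, 17]: 18 solutions.

18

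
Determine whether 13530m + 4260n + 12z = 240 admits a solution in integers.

yes

gcd(13530, 4260) = 30  (13530 = 3×4260 + 750, 4260 = 5×750 + 510, 750 = 1×510 + 240, 510 = 2×240 + 30, 240 = 8×30).
gcd(30, 12) = 6.
6 divides 240, so integer solutions exist.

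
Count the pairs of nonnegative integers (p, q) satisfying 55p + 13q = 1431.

gcd(55, 13) = 1.
By Bézout, 55*(-4) + 13*(17) = 1.
One solution: (9, 72).
General: p = 9 + 13t, q = 72 - 55t.
p ≥ 0 ⇒ t ≥ 0; q ≥ 0 ⇒ t ≤ 1. So t ∈ [0, 1]: 2 solutions.

2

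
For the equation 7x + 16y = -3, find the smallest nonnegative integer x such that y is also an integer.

11

gcd(16, 7):
  16 = 2·7 + 2
  7 = 3·2 + 1
  2 = 2·1
so gcd(16, 7) = 1.
1 divides -3, so solutions exist.
Back-substitute for Bézout coefficients:
  1 = 7 - 3·2
  ... = 7·(7) + 16·(-3)
Scale by -3/1 = -3: (x₀, y₀) = (-21, 9).
General solution: x = -21 + 16t, y = 9 - 7t for integer t.
x ≥ 0: smallest is -21 mod 16 = 11 (at t = 2), with y = -5.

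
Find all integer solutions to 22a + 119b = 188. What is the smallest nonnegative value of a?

41

gcd(119, 22) = 1  (119 = 5·22 + 9, 22 = 2·9 + 4, 9 = 2·4 + 1, 4 = 4·1).
1 divides 188, so solutions exist.
Back-substituting, 22·(-27) + 119·(5) = 1.
Scale by 188/1 = 188: (a₀, b₀) = (-5076, 940).
General solution: a = -5076 + 119t, b = 940 - 22t for integer t.
a ≥ 0: smallest is -5076 mod 119 = 41 (at t = 43), with b = -6.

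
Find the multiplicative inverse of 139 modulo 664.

43

gcd(664, 139):
  664 = 4*139 + 108
  139 = 1*108 + 31
  108 = 3*31 + 15
  31 = 2*15 + 1
  15 = 15*1
so gcd(664, 139) = 1.
Back-substitute for Bézout coefficients:
  1 = 31 - 2*15
  ... = 139*(43) + 664*(-9)
So 139*43 ≡ 1 (mod 664), and 43 mod 664 = 43.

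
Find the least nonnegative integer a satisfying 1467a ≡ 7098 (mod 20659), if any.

13862

gcd(20659, 1467) = 1  (20659 = 14*1467 + 121, 1467 = 12*121 + 15, 121 = 8*15 + 1, 15 = 15*1).
1 divides 7098, so solutions exist.
Back-substituting, 1467*(-1366) + 20659*(97) = 1.
So 1467*(-1366) ≡ 1 (mod 20659); multiply by 7098: a ≡ -9695868 (mod 20659).
Smallest nonnegative: a = -9695868 mod 20659 = 13862.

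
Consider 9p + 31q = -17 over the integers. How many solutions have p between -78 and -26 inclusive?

gcd(31, 9) = 1.
By Bézout, 9·(7) + 31·(-2) = 1.
Particular solution: (5, -2).
General solution: p = 5 + 31t, q = -2 - 9t for integer t.
-78 ≤ 5 + 31t ≤ -26 gives t ∈ [-2, -1], which is 2 values.

2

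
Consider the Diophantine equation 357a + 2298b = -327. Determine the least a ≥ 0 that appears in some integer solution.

gcd(2298, 357):
  2298 = 6*357 + 156
  357 = 2*156 + 45
  156 = 3*45 + 21
  45 = 2*21 + 3
  21 = 7*3
so gcd(2298, 357) = 3.
3 divides -327, so solutions exist.
Back-substitute for Bézout coefficients:
  3 = 45 - 2*21
  ... = 357*(103) + 2298*(-16)
Scale by -327/3 = -109: (a₀, b₀) = (-11227, 1744).
General solution: a = -11227 + 766t, b = 1744 - 119t for integer t.
a ≥ 0: smallest is -11227 mod 766 = 263 (at t = 15), with b = -41.

263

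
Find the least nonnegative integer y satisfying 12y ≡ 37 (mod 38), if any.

gcd(38, 12) = 2.
2 does not divide 37, so the congruence has no solution.

no solution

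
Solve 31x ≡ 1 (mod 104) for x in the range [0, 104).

gcd(104, 31):
  104 = 3·31 + 11
  31 = 2·11 + 9
  11 = 1·9 + 2
  9 = 4·2 + 1
  2 = 2·1
so gcd(104, 31) = 1.
Back-substitute for Bézout coefficients:
  1 = 9 - 4·2
  ... = 31·(47) + 104·(-14)
So 31·47 ≡ 1 (mod 104), and 47 mod 104 = 47.

47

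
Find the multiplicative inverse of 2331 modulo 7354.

gcd(7354, 2331) = 1.
By Bézout, 2331·(-713) + 7354·(226) = 1.
So 2331·-713 ≡ 1 (mod 7354), and -713 mod 7354 = 6641.

6641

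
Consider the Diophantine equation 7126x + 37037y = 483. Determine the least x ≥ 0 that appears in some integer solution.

3394

gcd(37037, 7126):
  37037 = 5×7126 + 1407
  7126 = 5×1407 + 91
  1407 = 15×91 + 42
  91 = 2×42 + 7
  42 = 6×7
so gcd(37037, 7126) = 7.
7 divides 483, so solutions exist.
Back-substitute for Bézout coefficients:
  7 = 91 - 2×42
  ... = 7126×(816) + 37037×(-157)
Scale by 483/7 = 69: (x₀, y₀) = (56304, -10833).
General solution: x = 56304 + 5291t, y = -10833 - 1018t for integer t.
x ≥ 0: smallest is 56304 mod 5291 = 3394 (at t = -10), with y = -653.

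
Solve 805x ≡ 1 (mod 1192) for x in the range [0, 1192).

77

gcd(1192, 805) = 1  (1192 = 1*805 + 387, 805 = 2*387 + 31, 387 = 12*31 + 15, 31 = 2*15 + 1, 15 = 15*1).
Back-substituting, 805*(77) + 1192*(-52) = 1.
So 805*77 ≡ 1 (mod 1192), and 77 mod 1192 = 77.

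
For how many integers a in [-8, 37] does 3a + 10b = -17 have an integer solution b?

4

gcd(10, 3) = 1.
By Bézout, 3×(-3) + 10×(1) = 1.
Particular solution: (1, -2).
General solution: a = 1 + 10t, b = -2 - 3t for integer t.
-8 ≤ 1 + 10t ≤ 37 gives t ∈ [0, 3], which is 4 values.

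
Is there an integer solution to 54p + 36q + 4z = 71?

gcd(54, 36):
  54 = 1·36 + 18
  36 = 2·18
so gcd(54, 36) = 18.
gcd(18, 4) = 2.
2 does not divide 71 (remainder 1), so no integer solutions.

no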